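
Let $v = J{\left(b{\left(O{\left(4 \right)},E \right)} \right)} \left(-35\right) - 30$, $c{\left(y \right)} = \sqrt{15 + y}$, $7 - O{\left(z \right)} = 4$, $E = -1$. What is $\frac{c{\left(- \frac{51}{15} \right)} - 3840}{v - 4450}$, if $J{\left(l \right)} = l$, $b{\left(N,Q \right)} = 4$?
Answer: $\frac{64}{77} - \frac{\sqrt{290}}{23100} \approx 0.83043$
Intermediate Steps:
$O{\left(z \right)} = 3$ ($O{\left(z \right)} = 7 - 4 = 3$)
$v = -170$ ($v = 4 \left(-35\right) - 30 = -140 - 30 = -170$)
$\frac{c{\left(- \frac{51}{15} \right)} - 3840}{v - 4450} = \frac{\sqrt{15 - \frac{51}{15}} - 3840}{-170 - 4450} = \frac{\sqrt{15 - \frac{17}{5}} - 3840}{-4620} = \left(\sqrt{15 - \frac{17}{5}} - 3840\right) \left(- \frac{1}{4620}\right) = \left(\sqrt{\frac{58}{5}} - 3840\right) \left(- \frac{1}{4620}\right) = \left(\frac{\sqrt{290}}{5} - 3840\right) \left(- \frac{1}{4620}\right) = \left(-3840 + \frac{\sqrt{290}}{5}\right) \left(- \frac{1}{4620}\right) = \frac{64}{77} - \frac{\sqrt{290}}{23100}$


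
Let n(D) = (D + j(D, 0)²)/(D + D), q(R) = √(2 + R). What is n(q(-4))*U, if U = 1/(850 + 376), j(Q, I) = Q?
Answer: 1/2452 + I*√2/2452 ≈ 0.00040783 + 0.00057676*I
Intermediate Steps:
U = 1/1226 ≈ 0.00081566
n(D) = (D + D²)/(2*D) (n(D) = (D + D²)/(D + D) = (D + D²)/((2*D)) = (D + D²)*(1/(2*D)) = (D + D²)/(2*D))
n(q(-4))*U = (½ + √(2 - 4)/2)*(1/1226) = (½ + √(-2)/2)*(1/1226) = (½ + (I*√2)/2)*(1/1226) = (½ + I*√2/2)*(1/1226) = 1/2452 + I*√2/2452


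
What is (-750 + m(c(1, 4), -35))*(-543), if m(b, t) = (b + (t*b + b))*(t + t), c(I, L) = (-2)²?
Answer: -4610070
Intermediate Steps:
c(I, L) = 4
m(b, t) = 2*t*(2*b + b*t) (m(b, t) = (b + (b*t + b))*(2*t) = (b + (b + b*t))*(2*t) = (2*b + b*t)*(2*t) = 2*t*(2*b + b*t))
(-750 + m(c(1, 4), -35))*(-543) = (-750 + 2*4*(-35)*(2 - 35))*(-543) = (-750 + 2*4*(-35)*(-33))*(-543) = (-750 + 9240)*(-543) = 8490*(-543) = -4610070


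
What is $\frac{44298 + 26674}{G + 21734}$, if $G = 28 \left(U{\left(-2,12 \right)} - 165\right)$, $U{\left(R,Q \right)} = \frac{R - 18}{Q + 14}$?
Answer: $\frac{461318}{111101} \approx 4.1522$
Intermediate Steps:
$U{\left(R,Q \right)} = \frac{-18 + R}{14 + Q}$
$G = - \frac{60340}{13}$ ($G = 28 \left(\frac{-18 - 2}{14 + 12} - 165\right) = 28 \left(\frac{1}{26} \left(-20\right) - 165\right) = 28 \left(- \frac{10}{13} - 165\right) = 28 \left(- \frac{2155}{13}\right) = - \frac{60340}{13} \approx -4641.5$)
$\frac{44298 + 26674}{G + 21734} = \frac{44298 + 26674}{- \frac{60340}{13} + 21734} = \frac{70972}{\frac{222202}{13}} = 70972 \cdot \frac{13}{222202} = \frac{461318}{111101}$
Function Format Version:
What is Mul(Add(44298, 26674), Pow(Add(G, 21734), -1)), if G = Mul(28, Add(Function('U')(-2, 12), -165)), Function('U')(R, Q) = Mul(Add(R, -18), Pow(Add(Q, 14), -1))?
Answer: Rational(461318, 111101) ≈ 4.1522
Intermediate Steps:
Function('U')(R, Q) = Mul(Pow(Add(14, Q), -1), Add(-18, R)) (Function('U')(R, Q) = Mul(Add(-18, R), Pow(Add(14, Q), -1)) = Mul(Pow(Add(14, Q), -1), Add(-18, R)))
G = Rational(-60340, 13) (G = Mul(28, Add(Mul(Pow(Add(14, 12), -1), Add(-18, -2)), -165)) = Mul(28, Add(Mul(Pow(26, -1), -20), -165)) = Mul(28, Add(Mul(Rational(1, 26), -20), -165)) = Mul(28, Add(Rational(-10, 13), -165)) = Mul(28, Rational(-2155, 13)) = Rational(-60340, 13) ≈ -4641.5)
Mul(Add(44298, 26674), Pow(Add(G, 21734), -1)) = Mul(Add(44298, 26674), Pow(Add(Rational(-60340, 13), 21734), -1)) = Mul(70972, Pow(Rational(222202, 13), -1)) = Mul(70972, Rational(13, 222202)) = Rational(461318, 111101)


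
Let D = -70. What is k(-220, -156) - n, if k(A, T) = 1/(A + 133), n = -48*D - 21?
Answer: -290494/87 ≈ -3339.0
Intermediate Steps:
n = 3339 (n = -48*(-70) - 21 = 3360 - 21 = 3339)
k(A, T) = 1/(133 + A)
k(-220, -156) - n = 1/(133 - 220) - 1*3339 = 1/(-87) - 3339 = -1/87 - 3339 = -290494/87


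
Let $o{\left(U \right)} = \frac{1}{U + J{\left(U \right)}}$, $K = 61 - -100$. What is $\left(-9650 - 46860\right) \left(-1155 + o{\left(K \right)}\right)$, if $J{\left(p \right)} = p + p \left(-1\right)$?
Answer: $\frac{10508260540}{161} \approx 6.5269 \cdot 10^{7}$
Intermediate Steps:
$J{\left(p \right)} = 0$ ($J{\left(p \right)} = p - p = 0$)
$K = 161$ ($K = 61 + 100 = 161$)
$o{\left(U \right)} = \frac{1}{U}$ ($o{\left(U \right)} = \frac{1}{U + 0} = \frac{1}{U}$)
$\left(-9650 - 46860\right) \left(-1155 + o{\left(K \right)}\right) = \left(-9650 - 46860\right) \left(-1155 + \frac{1}{161}\right) = - 56510 \left(-1155 + \frac{1}{161}\right) = \left(-56510\right) \left(- \frac{185954}{161}\right) = \frac{10508260540}{161}$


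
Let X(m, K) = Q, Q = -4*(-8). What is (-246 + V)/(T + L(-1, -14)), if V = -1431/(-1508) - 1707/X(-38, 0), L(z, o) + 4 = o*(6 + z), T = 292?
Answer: -3599835/2629952 ≈ -1.3688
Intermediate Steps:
Q = 32
X(m, K) = 32
L(z, o) = -4 + o*(6 + z)
V = -632091/12064 (V = -1431/(-1508) - 1707/32 = -1431*(-1/1508) - 1707*1/32 = 1431/1508 - 1707/32 = -632091/12064 ≈ -52.395)
(-246 + V)/(T + L(-1, -14)) = (-246 - 632091/12064)/(292 + (-4 + 6*(-14) - 14*(-1))) = -3599835/(12064*(292 + (-4 - 84 + 14))) = -3599835/(12064*(292 - 74)) = -3599835/12064/218 = -3599835/12064*1/218 = -3599835/2629952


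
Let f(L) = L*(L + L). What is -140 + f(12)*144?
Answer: 41332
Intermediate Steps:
f(L) = 2*L² (f(L) = L*(2*L) = 2*L²)
-140 + f(12)*144 = -140 + (2*12²)*144 = -140 + (2*144)*144 = -140 + 288*144 = -140 + 41472 = 41332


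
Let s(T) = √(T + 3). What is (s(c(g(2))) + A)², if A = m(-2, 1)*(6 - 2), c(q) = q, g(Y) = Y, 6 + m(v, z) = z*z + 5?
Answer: 5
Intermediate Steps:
m(v, z) = -1 + z² (m(v, z) = -6 + (z*z + 5) = -6 + (z² + 5) = -6 + (5 + z²) = -1 + z²)
A = 0 (A = (-1 + 1²)*(6 - 2) = (-1 + 1)*4 = 0*4 = 0)
s(T) = √(3 + T)
(s(c(g(2))) + A)² = (√(3 + 2) + 0)² = (√5 + 0)² = (√5)² = 5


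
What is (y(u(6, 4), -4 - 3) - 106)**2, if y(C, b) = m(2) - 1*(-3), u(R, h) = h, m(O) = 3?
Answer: 10000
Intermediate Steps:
y(C, b) = 6 (y(C, b) = 3 - 1*(-3) = 3 + 3 = 6)
(y(u(6, 4), -4 - 3) - 106)**2 = (6 - 106)**2 = (-100)**2 = 10000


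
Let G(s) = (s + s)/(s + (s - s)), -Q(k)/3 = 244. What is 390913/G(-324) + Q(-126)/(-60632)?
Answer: 1481364905/7579 ≈ 1.9546e+5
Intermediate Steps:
Q(k) = -732 (Q(k) = -3*244 = -732)
G(s) = 2 (G(s) = (2*s)/(s + 0) = (2*s)/s = 2)
390913/G(-324) + Q(-126)/(-60632) = 390913/2 - 732/(-60632) = 390913*(½) - 732*(-1/60632) = 390913/2 + 183/15158 = 1481364905/7579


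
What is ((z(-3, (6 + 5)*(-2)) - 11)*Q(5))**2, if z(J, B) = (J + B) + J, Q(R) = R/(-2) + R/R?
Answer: 13689/4 ≈ 3422.3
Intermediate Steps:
Q(R) = 1 - R/2 (Q(R) = R*(-1/2) + 1 = -R/2 + 1 = 1 - R/2)
z(J, B) = B + 2*J (z(J, B) = (B + J) + J = B + 2*J)
((z(-3, (6 + 5)*(-2)) - 11)*Q(5))**2 = ((((6 + 5)*(-2) + 2*(-3)) - 11)*(1 - 1/2*5))**2 = (((11*(-2) - 6) - 11)*(1 - 5/2))**2 = (((-22 - 6) - 11)*(-3/2))**2 = ((-28 - 11)*(-3/2))**2 = (-39*(-3/2))**2 = (117/2)**2 = 13689/4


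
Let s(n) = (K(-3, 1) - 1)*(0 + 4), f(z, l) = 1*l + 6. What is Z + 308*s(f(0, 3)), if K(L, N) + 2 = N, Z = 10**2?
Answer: -2364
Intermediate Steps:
Z = 100
K(L, N) = -2 + N
f(z, l) = 6 + l (f(z, l) = l + 6 = 6 + l)
s(n) = -8 (s(n) = ((-2 + 1) - 1)*(0 + 4) = (-1 - 1)*4 = -2*4 = -8)
Z + 308*s(f(0, 3)) = 100 + 308*(-8) = 100 - 2464 = -2364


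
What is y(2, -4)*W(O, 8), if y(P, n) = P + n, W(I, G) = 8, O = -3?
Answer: -16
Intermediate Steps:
y(2, -4)*W(O, 8) = (2 - 4)*8 = -2*8 = -16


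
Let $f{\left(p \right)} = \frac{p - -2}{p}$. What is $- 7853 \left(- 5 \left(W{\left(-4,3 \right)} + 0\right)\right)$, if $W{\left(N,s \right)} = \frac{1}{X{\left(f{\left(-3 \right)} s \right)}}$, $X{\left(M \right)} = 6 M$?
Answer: $\frac{39265}{6} \approx 6544.2$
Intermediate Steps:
$f{\left(p \right)} = \frac{2 + p}{p}$ ($f{\left(p \right)} = \frac{p + 2}{p} = \frac{2 + p}{p}$)
$W{\left(N,s \right)} = \frac{1}{2 s}$ ($W{\left(N,s \right)} = \frac{1}{6 \frac{2 - 3}{-3} s} = \frac{1}{6 \left(- \frac{1}{3}\right) \left(-1\right) s} = \frac{1}{6 \frac{s}{3}} = \frac{1}{2 s}$)
$- 7853 \left(- 5 \left(W{\left(-4,3 \right)} + 0\right)\right) = - 7853 \left(- 5 \left(\frac{1}{2 \cdot 3} + 0\right)\right) = - 7853 \left(- 5 \left(\frac{1}{2} \cdot \frac{1}{3} + 0\right)\right) = - 7853 \left(- 5 \left(\frac{1}{6} + 0\right)\right) = - 7853 \left(\left(-5\right) \frac{1}{6}\right) = \left(-7853\right) \left(- \frac{5}{6}\right) = \frac{39265}{6}$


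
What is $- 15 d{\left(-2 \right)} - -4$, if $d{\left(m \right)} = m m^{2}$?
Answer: $124$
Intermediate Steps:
$d{\left(m \right)} = m^{3}$
$- 15 d{\left(-2 \right)} - -4 = - 15 \left(-2\right)^{3} - -4 = \left(-15\right) \left(-8\right) + \left(-1 + 5\right) = 120 + 4 = 124$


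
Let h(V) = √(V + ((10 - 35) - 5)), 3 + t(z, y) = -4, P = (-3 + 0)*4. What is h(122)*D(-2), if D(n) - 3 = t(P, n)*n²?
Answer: -50*√23 ≈ -239.79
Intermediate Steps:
P = -12 (P = -3*4 = -12)
t(z, y) = -7 (t(z, y) = -3 - 4 = -7)
D(n) = 3 - 7*n²
h(V) = √(-30 + V) (h(V) = √(V + (-25 - 5)) = √(V - 30) = √(-30 + V))
h(122)*D(-2) = √(-30 + 122)*(3 - 7*(-2)²) = √92*(3 - 7*4) = (2*√23)*(3 - 28) = (2*√23)*(-25) = -50*√23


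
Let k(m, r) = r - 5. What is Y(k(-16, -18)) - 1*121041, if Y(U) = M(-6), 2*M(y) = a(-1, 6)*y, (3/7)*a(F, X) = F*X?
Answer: -120999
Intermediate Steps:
a(F, X) = 7*F*X/3 (a(F, X) = 7*(F*X)/3 = 7*F*X/3)
M(y) = -7*y (M(y) = (((7/3)*(-1)*6)*y)/2 = (-14*y)/2 = -7*y)
k(m, r) = -5 + r
Y(U) = 42 (Y(U) = -7*(-6) = 42)
Y(k(-16, -18)) - 1*121041 = 42 - 1*121041 = 42 - 121041 = -120999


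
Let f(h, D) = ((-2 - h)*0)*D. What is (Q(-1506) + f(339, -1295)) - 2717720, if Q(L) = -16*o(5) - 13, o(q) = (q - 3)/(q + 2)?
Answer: -19024163/7 ≈ -2.7177e+6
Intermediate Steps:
o(q) = (-3 + q)/(2 + q)
f(h, D) = 0 (f(h, D) = 0*D = 0)
Q(L) = -123/7 (Q(L) = -16*(-3 + 5)/(2 + 5) - 13 = -16*2/7 - 13 = -32/7 - 13 = -123/7)
(Q(-1506) + f(339, -1295)) - 2717720 = (-123/7 + 0) - 2717720 = -123/7 - 2717720 = -19024163/7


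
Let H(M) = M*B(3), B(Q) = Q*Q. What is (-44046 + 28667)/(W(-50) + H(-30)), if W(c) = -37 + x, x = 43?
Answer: 15379/264 ≈ 58.254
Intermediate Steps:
W(c) = 6 (W(c) = -37 + 43 = 6)
B(Q) = Q**2
H(M) = 9*M (H(M) = M*3**2 = M*9 = 9*M)
(-44046 + 28667)/(W(-50) + H(-30)) = (-44046 + 28667)/(6 + 9*(-30)) = -15379/(6 - 270) = -15379/(-264) = -15379*(-1/264) = 15379/264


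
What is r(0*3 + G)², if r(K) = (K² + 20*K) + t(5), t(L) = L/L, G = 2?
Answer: 2025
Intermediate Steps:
t(L) = 1
r(K) = 1 + K² + 20*K (r(K) = (K² + 20*K) + 1 = 1 + K² + 20*K)
r(0*3 + G)² = (1 + (0*3 + 2)² + 20*(0*3 + 2))² = (1 + (0 + 2)² + 20*(0 + 2))² = (1 + 2² + 20*2)² = (1 + 4 + 40)² = 45² = 2025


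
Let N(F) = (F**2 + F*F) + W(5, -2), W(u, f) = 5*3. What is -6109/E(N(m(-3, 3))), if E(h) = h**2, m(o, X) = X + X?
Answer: -6109/7569 ≈ -0.80711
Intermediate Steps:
W(u, f) = 15
m(o, X) = 2*X
N(F) = 15 + 2*F**2 (N(F) = (F**2 + F*F) + 15 = (F**2 + F**2) + 15 = 2*F**2 + 15 = 15 + 2*F**2)
-6109/E(N(m(-3, 3))) = -6109/(15 + 2*(2*3)**2)**2 = -6109/(15 + 2*6**2)**2 = -6109/(15 + 2*36)**2 = -6109/(15 + 72)**2 = -6109/(87**2) = -6109/7569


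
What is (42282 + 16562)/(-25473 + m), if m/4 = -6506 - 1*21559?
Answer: -58844/137733 ≈ -0.42723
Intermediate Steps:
m = -112260 (m = 4*(-6506 - 1*21559) = 4*(-6506 - 21559) = 4*(-28065) = -112260)
(42282 + 16562)/(-25473 + m) = (42282 + 16562)/(-25473 - 112260) = 58844/(-137733) = 58844*(-1/137733) = -58844/137733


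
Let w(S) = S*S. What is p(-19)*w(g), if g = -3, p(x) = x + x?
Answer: -342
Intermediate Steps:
p(x) = 2*x
w(S) = S**2
p(-19)*w(g) = (2*(-19))*(-3)**2 = -38*9 = -342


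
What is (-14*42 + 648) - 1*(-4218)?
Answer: 4278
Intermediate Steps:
(-14*42 + 648) - 1*(-4218) = (-588 + 648) + 4218 = 60 + 4218 = 4278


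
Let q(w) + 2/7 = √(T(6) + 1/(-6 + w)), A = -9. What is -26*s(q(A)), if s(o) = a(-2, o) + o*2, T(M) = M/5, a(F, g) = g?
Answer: 156/7 - 26*√255/5 ≈ -60.752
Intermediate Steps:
T(M) = M/5 (T(M) = M*(⅕) = M/5)
q(w) = -2/7 + √(6/5 + 1/(-6 + w)) (q(w) = -2/7 + √((⅕)*6 + 1/(-6 + w)) = -2/7 + √(6/5 + 1/(-6 + w)))
s(o) = 3*o (s(o) = o + o*2 = o + 2*o = 3*o)
-26*s(q(A)) = -78*(-2/7 + √5*√((-31 + 6*(-9))/(-6 - 9))/5) = -78*(-2/7 + √5*√((-31 - 54)/(-15))/5) = -78*(-2/7 + √5*√(-1/15*(-85))/5) = -78*(-2/7 + √5*√(17/3)/5) = -78*(-2/7 + √5*(√51/3)/5) = -78*(-2/7 + √255/15) = -26*(-6/7 + √255/5) = 156/7 - 26*√255/5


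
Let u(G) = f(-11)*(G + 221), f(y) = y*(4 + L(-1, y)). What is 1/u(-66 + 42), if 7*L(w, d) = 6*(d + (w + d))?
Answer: 7/238370 ≈ 2.9366e-5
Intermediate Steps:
L(w, d) = 6*w/7 + 12*d/7 (L(w, d) = (6*(d + (w + d)))/7 = (6*(d + (d + w)))/7 = (6*(w + 2*d))/7 = (6*w + 12*d)/7 = 6*w/7 + 12*d/7)
f(y) = y*(22/7 + 12*y/7) (f(y) = y*(4 + ((6/7)*(-1) + 12*y/7)) = y*(4 + (-6/7 + 12*y/7)) = y*(22/7 + 12*y/7))
u(G) = 267410/7 + 1210*G/7 (u(G) = ((2/7)*(-11)*(11 + 6*(-11)))*(G + 221) = ((2/7)*(-11)*(11 - 66))*(221 + G) = ((2/7)*(-11)*(-55))*(221 + G) = 1210*(221 + G)/7 = 267410/7 + 1210*G/7)
1/u(-66 + 42) = 1/(267410/7 + 1210*(-66 + 42)/7) = 1/(267410/7 + (1210/7)*(-24)) = 1/(267410/7 - 29040/7) = 1/(238370/7) = 7/238370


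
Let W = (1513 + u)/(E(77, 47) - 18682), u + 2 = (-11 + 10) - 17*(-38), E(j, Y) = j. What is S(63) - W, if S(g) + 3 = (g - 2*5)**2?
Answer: 52207786/18605 ≈ 2806.1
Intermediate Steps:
S(g) = -3 + (-10 + g)**2 (S(g) = -3 + (g - 2*5)**2 = -3 + (g - 10)**2 = -3 + (-10 + g)**2)
u = 643 (u = -2 + ((-11 + 10) - 17*(-38)) = -2 + (-1 + 646) = -2 + 645 = 643)
W = -2156/18605 (W = (1513 + 643)/(77 - 18682) = 2156/(-18605) = 2156*(-1/18605) = -2156/18605 ≈ -0.11588)
S(63) - W = (-3 + (-10 + 63)**2) - 1*(-2156/18605) = (-3 + 53**2) + 2156/18605 = (-3 + 2809) + 2156/18605 = 2806 + 2156/18605 = 52207786/18605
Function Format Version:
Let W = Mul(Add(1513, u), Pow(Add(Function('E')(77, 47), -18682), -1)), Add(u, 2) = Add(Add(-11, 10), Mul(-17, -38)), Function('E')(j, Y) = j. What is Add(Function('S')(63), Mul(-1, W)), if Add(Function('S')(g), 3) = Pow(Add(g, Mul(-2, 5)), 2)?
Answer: Rational(52207786, 18605) ≈ 2806.1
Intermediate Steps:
Function('S')(g) = Add(-3, Pow(Add(-10, g), 2)) (Function('S')(g) = Add(-3, Pow(Add(g, Mul(-2, 5)), 2)) = Add(-3, Pow(Add(g, -10), 2)) = Add(-3, Pow(Add(-10, g), 2)))
u = 643 (u = Add(-2, Add(Add(-11, 10), Mul(-17, -38))) = Add(-2, Add(-1, 646)) = Add(-2, 645) = 643)
W = Rational(-2156, 18605) (W = Mul(Add(1513, 643), Pow(Add(77, -18682), -1)) = Mul(2156, Pow(-18605, -1)) = Mul(2156, Rational(-1, 18605)) = Rational(-2156, 18605) ≈ -0.11588)
Add(Function('S')(63), Mul(-1, W)) = Add(Add(-3, Pow(Add(-10, 63), 2)), Mul(-1, Rational(-2156, 18605))) = Add(Add(-3, Pow(53, 2)), Rational(2156, 18605)) = Add(Add(-3, 2809), Rational(2156, 18605)) = Add(2806, Rational(2156, 18605)) = Rational(52207786, 18605)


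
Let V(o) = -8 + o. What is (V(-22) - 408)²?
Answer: 191844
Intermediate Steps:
(V(-22) - 408)² = ((-8 - 22) - 408)² = (-30 - 408)² = (-438)² = 191844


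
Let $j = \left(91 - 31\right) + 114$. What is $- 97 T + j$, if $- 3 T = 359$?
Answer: $\frac{35345}{3} \approx 11782.0$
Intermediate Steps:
$T = - \frac{359}{3}$ ($T = \left(- \frac{1}{3}\right) 359 = - \frac{359}{3} \approx -119.67$)
$j = 174$ ($j = 60 + 114 = 174$)
$- 97 T + j = \left(-97\right) \left(- \frac{359}{3}\right) + 174 = \frac{34823}{3} + 174 = \frac{35345}{3}$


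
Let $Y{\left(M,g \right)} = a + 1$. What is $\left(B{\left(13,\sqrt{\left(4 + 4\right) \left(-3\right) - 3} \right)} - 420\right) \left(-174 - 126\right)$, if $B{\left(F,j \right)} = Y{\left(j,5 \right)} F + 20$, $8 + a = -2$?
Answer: $155100$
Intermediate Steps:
$a = -10$ ($a = -8 - 2 = -10$)
$Y{\left(M,g \right)} = -9$ ($Y{\left(M,g \right)} = -10 + 1 = -9$)
$B{\left(F,j \right)} = 20 - 9 F$ ($B{\left(F,j \right)} = - 9 F + 20 = 20 - 9 F$)
$\left(B{\left(13,\sqrt{\left(4 + 4\right) \left(-3\right) - 3} \right)} - 420\right) \left(-174 - 126\right) = \left(\left(20 - 117\right) - 420\right) \left(-174 - 126\right) = \left(-97 - 420\right) \left(-300\right) = \left(-517\right) \left(-300\right) = 155100$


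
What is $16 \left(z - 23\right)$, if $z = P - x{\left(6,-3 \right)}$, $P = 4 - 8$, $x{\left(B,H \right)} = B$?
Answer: $-528$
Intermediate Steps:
$P = -4$ ($P = 4 - 8 = -4$)
$z = -10$ ($z = -4 - 6 = -10$)
$16 \left(z - 23\right) = 16 \left(-10 - 23\right) = 16 \left(-33\right) = -528$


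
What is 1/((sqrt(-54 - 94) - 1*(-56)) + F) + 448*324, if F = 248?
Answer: 3358962508/23141 - I*sqrt(37)/46282 ≈ 1.4515e+5 - 0.00013143*I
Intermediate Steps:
1/((sqrt(-54 - 94) - 1*(-56)) + F) + 448*324 = 1/((sqrt(-54 - 94) - 1*(-56)) + 248) + 448*324 = 1/((sqrt(-148) + 56) + 248) + 145152 = 1/((2*I*sqrt(37) + 56) + 248) + 145152 = 1/((56 + 2*I*sqrt(37)) + 248) + 145152 = 1/(304 + 2*I*sqrt(37)) + 145152 = 145152 + 1/(304 + 2*I*sqrt(37))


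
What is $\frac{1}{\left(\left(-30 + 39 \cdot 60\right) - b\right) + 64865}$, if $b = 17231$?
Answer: $\frac{1}{49944} \approx 2.0022 \cdot 10^{-5}$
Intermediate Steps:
$\frac{1}{\left(\left(-30 + 39 \cdot 60\right) - b\right) + 64865} = \frac{1}{\left(\left(-30 + 39 \cdot 60\right) - 17231\right) + 64865} = \frac{1}{\left(\left(-30 + 2340\right) - 17231\right) + 64865} = \frac{1}{\left(2310 - 17231\right) + 64865} = \frac{1}{-14921 + 64865} = \frac{1}{49944}$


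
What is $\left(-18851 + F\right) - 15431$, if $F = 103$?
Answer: $-34179$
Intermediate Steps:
$\left(-18851 + F\right) - 15431 = \left(-18851 + 103\right) - 15431 = -18748 - 15431 = -34179$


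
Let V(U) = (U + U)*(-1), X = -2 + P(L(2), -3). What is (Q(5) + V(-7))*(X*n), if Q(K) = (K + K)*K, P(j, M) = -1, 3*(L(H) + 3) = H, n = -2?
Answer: 384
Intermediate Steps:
L(H) = -3 + H/3
X = -3 (X = -2 - 1 = -3)
V(U) = -2*U (V(U) = (2*U)*(-1) = -2*U)
Q(K) = 2*K**2 (Q(K) = (2*K)*K = 2*K**2)
(Q(5) + V(-7))*(X*n) = (2*5**2 - 2*(-7))*(-3*(-2)) = (2*25 + 14)*6 = (50 + 14)*6 = 64*6 = 384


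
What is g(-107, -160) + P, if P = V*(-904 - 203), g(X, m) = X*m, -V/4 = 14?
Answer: 79112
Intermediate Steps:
V = -56 (V = -4*14 = -56)
P = 61992 (P = -56*(-904 - 203) = -56*(-1107) = 61992)
g(-107, -160) + P = -107*(-160) + 61992 = 17120 + 61992 = 79112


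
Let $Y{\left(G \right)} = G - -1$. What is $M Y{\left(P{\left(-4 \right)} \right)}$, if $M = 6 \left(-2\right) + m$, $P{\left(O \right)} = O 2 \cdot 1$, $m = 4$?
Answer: $56$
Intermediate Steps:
$P{\left(O \right)} = 2 O$ ($P{\left(O \right)} = 2 O 1 = 2 O$)
$Y{\left(G \right)} = 1 + G$ ($Y{\left(G \right)} = G + 1 = 1 + G$)
$M = -8$ ($M = 6 \left(-2\right) + 4 = -12 + 4 = -8$)
$M Y{\left(P{\left(-4 \right)} \right)} = - 8 \left(1 + 2 \left(-4\right)\right) = - 8 \left(1 - 8\right) = \left(-8\right) \left(-7\right) = 56$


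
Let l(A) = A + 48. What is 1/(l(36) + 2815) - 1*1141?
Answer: -3307758/2899 ≈ -1141.0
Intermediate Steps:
l(A) = 48 + A
1/(l(36) + 2815) - 1*1141 = 1/((48 + 36) + 2815) - 1*1141 = 1/(84 + 2815) - 1141 = 1/2899 - 1141 = -3307758/2899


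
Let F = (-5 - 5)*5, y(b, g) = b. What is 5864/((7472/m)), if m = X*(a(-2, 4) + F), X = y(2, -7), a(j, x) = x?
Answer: -33718/467 ≈ -72.201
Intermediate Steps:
F = -50 (F = -10*5 = -50)
X = 2
m = -92 (m = 2*(4 - 50) = 2*(-46) = -92)
5864/((7472/m)) = 5864/((7472/(-92))) = 5864/((7472*(-1/92))) = 5864/(-1868/23) = 5864*(-23/1868) = -33718/467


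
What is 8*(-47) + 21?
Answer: -355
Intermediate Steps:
8*(-47) + 21 = -376 + 21 = -355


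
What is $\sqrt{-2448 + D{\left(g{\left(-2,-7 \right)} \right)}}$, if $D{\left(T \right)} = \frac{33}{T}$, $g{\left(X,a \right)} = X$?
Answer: $\frac{i \sqrt{9858}}{2} \approx 49.644 i$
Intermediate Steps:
$\sqrt{-2448 + D{\left(g{\left(-2,-7 \right)} \right)}} = \sqrt{-2448 + \frac{33}{-2}} = \sqrt{-2448 + 33 \left(- \frac{1}{2}\right)} = \sqrt{-2448 - \frac{33}{2}} = \sqrt{- \frac{4929}{2}} = \frac{i \sqrt{9858}}{2}$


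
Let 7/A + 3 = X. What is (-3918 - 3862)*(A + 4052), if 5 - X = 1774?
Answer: -13965366465/443 ≈ -3.1525e+7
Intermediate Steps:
X = -1769 (X = 5 - 1*1774 = 5 - 1774 = -1769)
A = -7/1772 (A = 7/(-3 - 1769) = 7/(-1772) = 7*(-1/1772) = -7/1772 ≈ -0.0039503)
(-3918 - 3862)*(A + 4052) = (-3918 - 3862)*(-7/1772 + 4052) = -7780*7180137/1772 = -13965366465/443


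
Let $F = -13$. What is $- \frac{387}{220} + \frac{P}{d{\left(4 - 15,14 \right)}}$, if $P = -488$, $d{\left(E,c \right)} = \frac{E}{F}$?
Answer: $- \frac{127267}{220} \approx -578.49$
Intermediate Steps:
$d{\left(E,c \right)} = - \frac{E}{13}$ ($d{\left(E,c \right)} = \frac{E}{-13} = E \left(- \frac{1}{13}\right) = - \frac{E}{13}$)
$- \frac{387}{220} + \frac{P}{d{\left(4 - 15,14 \right)}} = - \frac{387}{220} - \frac{488}{\left(- \frac{1}{13}\right) \left(4 - 15\right)} = \left(-387\right) \frac{1}{220} - \frac{488}{\left(- \frac{1}{13}\right) \left(4 - 15\right)} = - \frac{387}{220} - \frac{488}{\left(- \frac{1}{13}\right) \left(-11\right)} = - \frac{387}{220} - \frac{488}{\frac{11}{13}} = - \frac{387}{220} - \frac{6344}{11} = - \frac{127267}{220}$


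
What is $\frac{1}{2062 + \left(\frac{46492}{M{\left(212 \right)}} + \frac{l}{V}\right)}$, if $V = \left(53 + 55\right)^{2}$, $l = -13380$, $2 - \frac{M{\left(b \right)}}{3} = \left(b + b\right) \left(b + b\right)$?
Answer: $\frac{87370164}{180049522459} \approx 0.00048526$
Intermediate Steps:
$M{\left(b \right)} = 6 - 12 b^{2}$ ($M{\left(b \right)} = 6 - 3 \left(b + b\right) \left(b + b\right) = 6 - 3 \cdot 2 b 2 b = 6 - 3 \cdot 4 b^{2} = 6 - 12 b^{2}$)
$V = 11664$ ($V = 108^{2} = 11664$)
$\frac{1}{2062 + \left(\frac{46492}{M{\left(212 \right)}} + \frac{l}{V}\right)} = \frac{1}{2062 + \left(\frac{46492}{6 - 12 \cdot 212^{2}} - \frac{13380}{11664}\right)} = \frac{1}{2062 + \left(\frac{46492}{6 - 539328} - \frac{1115}{972}\right)} = \frac{1}{2062 - \left(\frac{1115}{972} - \frac{46492}{6 - 539328}\right)} = \frac{1}{2062 - \left(\frac{1115}{972} - \frac{46492}{-539322}\right)} = \frac{1}{2062 + \left(46492 \left(- \frac{1}{539322}\right) - \frac{1115}{972}\right)} = \frac{1}{2062 - \frac{107755709}{87370164}} = \frac{1}{\frac{180049522459}{87370164}} = \frac{87370164}{180049522459}$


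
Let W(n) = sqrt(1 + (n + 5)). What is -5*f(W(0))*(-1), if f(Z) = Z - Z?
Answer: 0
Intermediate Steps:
W(n) = sqrt(6 + n) (W(n) = sqrt(1 + (5 + n)) = sqrt(6 + n))
f(Z) = 0
-5*f(W(0))*(-1) = -5*0*(-1) = 0*(-1) = 0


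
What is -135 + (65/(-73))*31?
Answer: -11870/73 ≈ -162.60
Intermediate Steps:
-135 + (65/(-73))*31 = -135 + (65*(-1/73))*31 = -135 - 65/73*31 = -135 - 2015/73 = -11870/73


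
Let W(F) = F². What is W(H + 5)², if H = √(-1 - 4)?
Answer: (5 + I*√5)⁴ ≈ -100.0 + 894.43*I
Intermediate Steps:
H = I*√5 (H = √(-5) = I*√5 ≈ 2.2361*I)
W(H + 5)² = ((I*√5 + 5)²)² = ((5 + I*√5)²)² = (5 + I*√5)⁴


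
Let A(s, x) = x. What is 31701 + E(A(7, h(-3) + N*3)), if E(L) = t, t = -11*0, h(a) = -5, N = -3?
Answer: 31701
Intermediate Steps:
t = 0
E(L) = 0
31701 + E(A(7, h(-3) + N*3)) = 31701 + 0 = 31701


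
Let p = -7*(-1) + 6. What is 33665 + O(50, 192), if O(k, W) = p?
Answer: 33678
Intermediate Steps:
p = 13 (p = 7 + 6 = 13)
O(k, W) = 13
33665 + O(50, 192) = 33665 + 13 = 33678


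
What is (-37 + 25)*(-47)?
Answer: 564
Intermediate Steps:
(-37 + 25)*(-47) = -12*(-47) = 564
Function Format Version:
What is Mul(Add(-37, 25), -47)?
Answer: 564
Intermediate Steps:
Mul(Add(-37, 25), -47) = Mul(-12, -47) = 564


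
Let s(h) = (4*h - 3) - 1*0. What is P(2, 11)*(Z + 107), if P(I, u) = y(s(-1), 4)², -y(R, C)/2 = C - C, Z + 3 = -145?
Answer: 0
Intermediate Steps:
Z = -148 (Z = -3 - 145 = -148)
s(h) = -3 + 4*h (s(h) = (-3 + 4*h) + 0 = -3 + 4*h)
y(R, C) = 0 (y(R, C) = -2*(C - C) = -2*0 = 0)
P(I, u) = 0 (P(I, u) = 0² = 0)
P(2, 11)*(Z + 107) = 0*(-148 + 107) = 0*(-41) = 0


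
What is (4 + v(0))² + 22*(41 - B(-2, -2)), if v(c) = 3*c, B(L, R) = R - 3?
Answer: 1028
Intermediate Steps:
B(L, R) = -3 + R
(4 + v(0))² + 22*(41 - B(-2, -2)) = (4 + 3*0)² + 22*(41 - (-3 - 2)) = (4 + 0)² + 22*(41 - 1*(-5)) = 4² + 22*(41 + 5) = 16 + 22*46 = 16 + 1012 = 1028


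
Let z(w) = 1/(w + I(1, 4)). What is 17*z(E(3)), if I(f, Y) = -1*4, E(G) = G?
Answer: -17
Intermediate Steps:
I(f, Y) = -4
z(w) = 1/(-4 + w) (z(w) = 1/(w - 4) = 1/(-4 + w))
17*z(E(3)) = 17/(-4 + 3) = 17/(-1) = 17*(-1) = -17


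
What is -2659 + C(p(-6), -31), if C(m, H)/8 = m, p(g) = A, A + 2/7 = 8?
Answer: -18181/7 ≈ -2597.3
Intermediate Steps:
A = 54/7 (A = -2/7 + 8 = 54/7 ≈ 7.7143)
p(g) = 54/7
C(m, H) = 8*m
-2659 + C(p(-6), -31) = -2659 + 8*(54/7) = -2659 + 432/7 = -18181/7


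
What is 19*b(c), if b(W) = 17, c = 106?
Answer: 323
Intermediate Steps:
19*b(c) = 19*17 = 323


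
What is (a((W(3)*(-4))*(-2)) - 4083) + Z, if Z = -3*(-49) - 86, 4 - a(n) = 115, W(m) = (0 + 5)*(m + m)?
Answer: -4133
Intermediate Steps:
W(m) = 10*m (W(m) = 5*(2*m) = 10*m)
a(n) = -111 (a(n) = 4 - 1*115 = 4 - 115 = -111)
Z = 61 (Z = 147 - 86 = 61)
(a((W(3)*(-4))*(-2)) - 4083) + Z = (-111 - 4083) + 61 = -4194 + 61 = -4133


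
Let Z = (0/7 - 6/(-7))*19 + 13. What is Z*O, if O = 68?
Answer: 13940/7 ≈ 1991.4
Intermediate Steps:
Z = 205/7 (Z = (0*(⅐) - 6*(-⅐))*19 + 13 = (0 + 6/7)*19 + 13 = (6/7)*19 + 13 = 114/7 + 13 = 205/7 ≈ 29.286)
Z*O = (205/7)*68 = 13940/7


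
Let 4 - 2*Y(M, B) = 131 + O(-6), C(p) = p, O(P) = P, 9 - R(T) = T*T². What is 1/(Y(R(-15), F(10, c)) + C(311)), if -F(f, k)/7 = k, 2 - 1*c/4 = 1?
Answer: 2/501 ≈ 0.0039920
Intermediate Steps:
c = 4 (c = 8 - 4*1 = 8 - 4 = 4)
R(T) = 9 - T³ (R(T) = 9 - T*T² = 9 - T³)
F(f, k) = -7*k
Y(M, B) = -121/2 (Y(M, B) = 2 - (131 - 6)/2 = 2 - ½*125 = 2 - 125/2 = -121/2)
1/(Y(R(-15), F(10, c)) + C(311)) = 1/(-121/2 + 311) = 1/(501/2) = 2/501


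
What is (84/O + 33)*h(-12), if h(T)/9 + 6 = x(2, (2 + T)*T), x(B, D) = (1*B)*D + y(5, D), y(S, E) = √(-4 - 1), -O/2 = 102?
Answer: 1166724/17 + 4986*I*√5/17 ≈ 68631.0 + 655.83*I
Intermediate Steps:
O = -204 (O = -2*102 = -204)
y(S, E) = I*√5 (y(S, E) = √(-5) = I*√5)
x(B, D) = I*√5 + B*D (x(B, D) = (1*B)*D + I*√5 = B*D + I*√5 = I*√5 + B*D)
h(T) = -54 + 9*I*√5 + 18*T*(2 + T) (h(T) = -54 + 9*(I*√5 + 2*((2 + T)*T)) = -54 + 9*(I*√5 + 2*(T*(2 + T))) = -54 + 9*(I*√5 + 2*T*(2 + T)) = -54 + (9*I*√5 + 18*T*(2 + T)) = -54 + 9*I*√5 + 18*T*(2 + T))
(84/O + 33)*h(-12) = (84/(-204) + 33)*(-54 + 9*I*√5 + 18*(-12)*(2 - 12)) = (84*(-1/204) + 33)*(-54 + 9*I*√5 + 18*(-12)*(-10)) = (-7/17 + 33)*(-54 + 9*I*√5 + 2160) = 554*(2106 + 9*I*√5)/17 = 1166724/17 + 4986*I*√5/17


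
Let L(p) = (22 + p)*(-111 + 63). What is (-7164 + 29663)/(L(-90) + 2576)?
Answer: 22499/5840 ≈ 3.8526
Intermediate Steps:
L(p) = -1056 - 48*p (L(p) = (22 + p)*(-48) = -1056 - 48*p)
(-7164 + 29663)/(L(-90) + 2576) = (-7164 + 29663)/((-1056 - 48*(-90)) + 2576) = 22499/((-1056 + 4320) + 2576) = 22499/(3264 + 2576) = 22499/5840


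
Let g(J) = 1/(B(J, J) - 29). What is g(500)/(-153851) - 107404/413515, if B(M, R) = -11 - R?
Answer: -1784614900129/6870927196620 ≈ -0.25973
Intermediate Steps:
g(J) = 1/(-40 - J) (g(J) = 1/((-11 - J) - 29) = 1/(-40 - J))
g(500)/(-153851) - 107404/413515 = -1/(40 + 500)/(-153851) - 107404/413515 = -1/540*(-1/153851) - 107404*1/413515 = -1*1/540*(-1/153851) - 107404/413515 = -1/540*(-1/153851) - 107404/413515 = 1/83079540 - 107404/413515 = -1784614900129/6870927196620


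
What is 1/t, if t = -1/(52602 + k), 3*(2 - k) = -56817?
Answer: -71543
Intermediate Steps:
k = 18941 (k = 2 - ⅓*(-56817) = 2 + 18939 = 18941)
t = -1/71543 (t = -1/(52602 + 18941) = -1/71543 ≈ -1.3978e-5)
1/t = 1/(-1/71543) = -71543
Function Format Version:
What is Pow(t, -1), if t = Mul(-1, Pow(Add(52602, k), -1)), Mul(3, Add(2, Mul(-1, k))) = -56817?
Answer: -71543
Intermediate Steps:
k = 18941 (k = Add(2, Mul(Rational(-1, 3), -56817)) = Add(2, 18939) = 18941)
t = Rational(-1, 71543) (t = Mul(-1, Pow(Add(52602, 18941), -1)) = Mul(-1, Pow(71543, -1)) = Mul(-1, Rational(1, 71543)) = Rational(-1, 71543) ≈ -1.3978e-5)
Pow(t, -1) = Pow(Rational(-1, 71543), -1) = -71543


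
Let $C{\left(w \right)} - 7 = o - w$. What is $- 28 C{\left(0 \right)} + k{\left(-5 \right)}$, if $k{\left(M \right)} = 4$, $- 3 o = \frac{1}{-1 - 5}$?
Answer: $- \frac{1742}{9} \approx -193.56$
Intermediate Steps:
$o = \frac{1}{18}$ ($o = - \frac{1}{3 \left(-1 - 5\right)} = - \frac{1}{3 \left(-6\right)} = \left(- \frac{1}{3}\right) \left(- \frac{1}{6}\right) = \frac{1}{18} \approx 0.055556$)
$C{\left(w \right)} = \frac{127}{18} - w$ ($C{\left(w \right)} = 7 - \left(- \frac{1}{18} + w\right) = \frac{127}{18} - w$)
$- 28 C{\left(0 \right)} + k{\left(-5 \right)} = - 28 \left(\frac{127}{18} - 0\right) + 4 = - 28 \left(\frac{127}{18} + 0\right) + 4 = \left(-28\right) \frac{127}{18} + 4 = - \frac{1778}{9} + 4 = - \frac{1742}{9}$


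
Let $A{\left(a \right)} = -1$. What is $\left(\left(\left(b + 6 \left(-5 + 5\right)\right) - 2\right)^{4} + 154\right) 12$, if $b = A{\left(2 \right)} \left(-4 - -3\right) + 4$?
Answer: $2820$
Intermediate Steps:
$b = 5$ ($b = - (-4 - -3) + 4 = - (-4 + 3) + 4 = \left(-1\right) \left(-1\right) + 4 = 1 + 4 = 5$)
$\left(\left(\left(b + 6 \left(-5 + 5\right)\right) - 2\right)^{4} + 154\right) 12 = \left(\left(\left(5 + 6 \left(-5 + 5\right)\right) - 2\right)^{4} + 154\right) 12 = \left(\left(\left(5 + 6 \cdot 0\right) - 2\right)^{4} + 154\right) 12 = \left(\left(\left(5 + 0\right) - 2\right)^{4} + 154\right) 12 = \left(\left(5 - 2\right)^{4} + 154\right) 12 = \left(3^{4} + 154\right) 12 = \left(81 + 154\right) 12 = 235 \cdot 12 = 2820$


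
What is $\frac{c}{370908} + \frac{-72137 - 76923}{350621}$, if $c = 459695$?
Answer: $\frac{105891174115}{130048133868} \approx 0.81425$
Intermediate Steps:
$\frac{c}{370908} + \frac{-72137 - 76923}{350621} = \frac{459695}{370908} + \frac{-72137 - 76923}{350621} = 459695 \cdot \frac{1}{370908} - \frac{149060}{350621} = \frac{459695}{370908} - \frac{149060}{350621} = \frac{105891174115}{130048133868}$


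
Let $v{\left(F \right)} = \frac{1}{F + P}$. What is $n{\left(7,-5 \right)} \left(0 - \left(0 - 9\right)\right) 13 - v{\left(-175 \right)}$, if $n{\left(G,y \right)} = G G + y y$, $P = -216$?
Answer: $\frac{3385279}{391} \approx 8658.0$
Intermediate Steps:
$n{\left(G,y \right)} = G^{2} + y^{2}$
$v{\left(F \right)} = \frac{1}{-216 + F}$ ($v{\left(F \right)} = \frac{1}{F - 216} = \frac{1}{-216 + F}$)
$n{\left(7,-5 \right)} \left(0 - \left(0 - 9\right)\right) 13 - v{\left(-175 \right)} = \left(7^{2} + \left(-5\right)^{2}\right) \left(0 - \left(0 - 9\right)\right) 13 - \frac{1}{-216 - 175} = \left(49 + 25\right) \left(0 - \left(0 - 9\right)\right) 13 - \frac{1}{-391} = 74 \left(0 - -9\right) 13 - - \frac{1}{391} = 74 \left(0 + 9\right) 13 + \frac{1}{391} = 74 \cdot 9 \cdot 13 + \frac{1}{391} = 666 \cdot 13 + \frac{1}{391} = 8658 + \frac{1}{391} = \frac{3385279}{391}$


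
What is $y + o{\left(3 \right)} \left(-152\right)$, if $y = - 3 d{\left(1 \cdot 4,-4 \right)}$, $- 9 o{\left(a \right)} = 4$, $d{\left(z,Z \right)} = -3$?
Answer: $\frac{689}{9} \approx 76.556$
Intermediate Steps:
$o{\left(a \right)} = - \frac{4}{9}$ ($o{\left(a \right)} = \left(- \frac{1}{9}\right) 4 = - \frac{4}{9}$)
$y = 9$ ($y = \left(-3\right) \left(-3\right) = 9$)
$y + o{\left(3 \right)} \left(-152\right) = 9 - - \frac{608}{9} = 9 + \frac{608}{9} = \frac{689}{9}$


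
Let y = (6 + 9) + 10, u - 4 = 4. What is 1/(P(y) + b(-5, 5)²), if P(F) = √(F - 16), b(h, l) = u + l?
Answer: 1/172 ≈ 0.0058140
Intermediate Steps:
u = 8 (u = 4 + 4 = 8)
b(h, l) = 8 + l
y = 25 (y = 15 + 10 = 25)
P(F) = √(-16 + F)
1/(P(y) + b(-5, 5)²) = 1/(√(-16 + 25) + (8 + 5)²) = 1/(√9 + 13²) = 1/(3 + 169) = 1/172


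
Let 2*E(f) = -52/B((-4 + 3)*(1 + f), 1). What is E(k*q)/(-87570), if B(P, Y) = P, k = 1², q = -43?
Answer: 13/1838970 ≈ 7.0692e-6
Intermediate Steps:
k = 1
E(f) = -26/(-1 - f) (E(f) = (-52*1/((1 + f)*(-4 + 3)))/2 = (-52*(-1/(1 + f)))/2 = (-52/(-1 - f))/2 = -26/(-1 - f))
E(k*q)/(-87570) = (26/(1 + 1*(-43)))/(-87570) = (26/(1 - 43))*(-1/87570) = (26/(-42))*(-1/87570) = (26*(-1/42))*(-1/87570) = -13/21*(-1/87570) = 13/1838970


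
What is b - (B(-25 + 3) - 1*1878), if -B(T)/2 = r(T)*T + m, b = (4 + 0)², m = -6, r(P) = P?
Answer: 2850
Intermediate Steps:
b = 16 (b = 4² = 16)
B(T) = 12 - 2*T² (B(T) = -2*(T*T - 6) = -2*(T² - 6) = -2*(-6 + T²) = 12 - 2*T²)
b - (B(-25 + 3) - 1*1878) = 16 - ((12 - 2*(-25 + 3)²) - 1*1878) = 16 - ((12 - 2*(-22)²) - 1878) = 16 - ((12 - 2*484) - 1878) = 16 - ((12 - 968) - 1878) = 16 - (-956 - 1878) = 16 - 1*(-2834) = 16 + 2834 = 2850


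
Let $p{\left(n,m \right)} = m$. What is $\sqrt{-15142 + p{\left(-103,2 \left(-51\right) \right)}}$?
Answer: $2 i \sqrt{3811} \approx 123.47 i$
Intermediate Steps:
$\sqrt{-15142 + p{\left(-103,2 \left(-51\right) \right)}} = \sqrt{-15142 + 2 \left(-51\right)} = \sqrt{-15142 - 102} = \sqrt{-15244} = 2 i \sqrt{3811}$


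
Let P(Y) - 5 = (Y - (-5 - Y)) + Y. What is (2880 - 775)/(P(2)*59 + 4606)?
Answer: 421/1110 ≈ 0.37928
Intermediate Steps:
P(Y) = 10 + 3*Y (P(Y) = 5 + ((Y - (-5 - Y)) + Y) = 5 + ((Y + (5 + Y)) + Y) = 5 + ((5 + 2*Y) + Y) = 5 + (5 + 3*Y) = 10 + 3*Y)
(2880 - 775)/(P(2)*59 + 4606) = (2880 - 775)/((10 + 3*2)*59 + 4606) = 2105/((10 + 6)*59 + 4606) = 2105/(16*59 + 4606) = 2105/(944 + 4606) = 2105/5550 = 2105*(1/5550) = 421/1110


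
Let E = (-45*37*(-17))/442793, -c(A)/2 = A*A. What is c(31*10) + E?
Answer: -85104786295/442793 ≈ -1.9220e+5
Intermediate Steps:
c(A) = -2*A² (c(A) = -2*A*A = -2*A²)
E = 28305/442793 (E = -1665*(-17)*(1/442793) = 28305*(1/442793) = 28305/442793 ≈ 0.063924)
c(31*10) + E = -2*(31*10)² + 28305/442793 = -2*310² + 28305/442793 = -2*96100 + 28305/442793 = -192200 + 28305/442793 = -85104786295/442793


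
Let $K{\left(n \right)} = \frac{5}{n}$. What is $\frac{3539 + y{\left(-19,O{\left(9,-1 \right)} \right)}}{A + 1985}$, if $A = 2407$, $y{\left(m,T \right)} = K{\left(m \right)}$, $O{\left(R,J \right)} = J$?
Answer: $\frac{5603}{6954} \approx 0.80572$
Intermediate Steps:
$y{\left(m,T \right)} = \frac{5}{m}$
$\frac{3539 + y{\left(-19,O{\left(9,-1 \right)} \right)}}{A + 1985} = \frac{3539 + \frac{5}{-19}}{2407 + 1985} = \frac{3539 + 5 \left(- \frac{1}{19}\right)}{4392} = \left(3539 - \frac{5}{19}\right) \frac{1}{4392} = \frac{67236}{19} \cdot \frac{1}{4392} = \frac{5603}{6954}$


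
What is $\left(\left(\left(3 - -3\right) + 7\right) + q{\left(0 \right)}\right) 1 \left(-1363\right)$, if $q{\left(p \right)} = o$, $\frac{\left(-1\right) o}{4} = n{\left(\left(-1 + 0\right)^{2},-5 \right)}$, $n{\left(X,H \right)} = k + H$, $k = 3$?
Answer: $-28623$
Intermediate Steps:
$n{\left(X,H \right)} = 3 + H$
$o = 8$ ($o = - 4 \left(3 - 5\right) = \left(-4\right) \left(-2\right) = 8$)
$q{\left(p \right)} = 8$
$\left(\left(\left(3 - -3\right) + 7\right) + q{\left(0 \right)}\right) 1 \left(-1363\right) = \left(\left(\left(3 - -3\right) + 7\right) + 8\right) 1 \left(-1363\right) = \left(\left(\left(3 + 3\right) + 7\right) + 8\right) 1 \left(-1363\right) = \left(\left(6 + 7\right) + 8\right) 1 \left(-1363\right) = \left(13 + 8\right) 1 \left(-1363\right) = 21 \cdot 1 \left(-1363\right) = 21 \left(-1363\right) = -28623$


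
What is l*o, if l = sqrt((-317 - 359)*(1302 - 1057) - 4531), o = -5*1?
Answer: -5*I*sqrt(170151) ≈ -2062.5*I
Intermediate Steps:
o = -5
l = I*sqrt(170151) (l = sqrt(-676*245 - 4531) = sqrt(-165620 - 4531) = sqrt(-170151) = I*sqrt(170151) ≈ 412.49*I)
l*o = (I*sqrt(170151))*(-5) = -5*I*sqrt(170151)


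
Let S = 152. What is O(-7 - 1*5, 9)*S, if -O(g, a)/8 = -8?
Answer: 9728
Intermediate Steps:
O(g, a) = 64 (O(g, a) = -8*(-8) = 64)
O(-7 - 1*5, 9)*S = 64*152 = 9728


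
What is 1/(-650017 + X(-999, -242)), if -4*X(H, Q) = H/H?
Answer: -4/2600069 ≈ -1.5384e-6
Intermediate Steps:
X(H, Q) = -1/4 (X(H, Q) = -H/(4*H) = -1/4*1 = -1/4)
1/(-650017 + X(-999, -242)) = 1/(-650017 - 1/4) = 1/(-2600069/4) = -4/2600069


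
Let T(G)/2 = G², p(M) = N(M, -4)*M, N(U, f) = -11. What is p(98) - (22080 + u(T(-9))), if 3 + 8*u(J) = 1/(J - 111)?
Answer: -1181039/51 ≈ -23158.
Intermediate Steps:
p(M) = -11*M
T(G) = 2*G²
u(J) = -3/8 + 1/(8*(-111 + J)) (u(J) = -3/8 + 1/(8*(J - 111)) = -3/8 + 1/(8*(-111 + J)))
p(98) - (22080 + u(T(-9))) = -11*98 - (22080 + (334 - 6*(-9)²)/(8*(-111 + 2*(-9)²))) = -1078 - (22080 + (334 - 6*81)/(8*(-111 + 2*81))) = -1078 - (22080 + (334 - 3*162)/(8*(-111 + 162))) = -1078 - (22080 + (⅛)*(334 - 486)/51) = -1078 - (22080 + (⅛)*(1/51)*(-152)) = -1078 - (22080 - 19/51) = -1078 - 1*1126061/51 = -1078 - 1126061/51 = -1181039/51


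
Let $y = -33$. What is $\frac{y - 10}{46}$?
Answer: $- \frac{43}{46} \approx -0.93478$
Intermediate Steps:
$\frac{y - 10}{46} = \frac{-33 - 10}{46} = \frac{1}{46} \left(-43\right) = - \frac{43}{46}$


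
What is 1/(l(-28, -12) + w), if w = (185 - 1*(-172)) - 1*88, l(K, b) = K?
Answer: 1/241 ≈ 0.0041494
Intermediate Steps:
w = 269 (w = (185 + 172) - 88 = 357 - 88 = 269)
1/(l(-28, -12) + w) = 1/(-28 + 269) = 1/241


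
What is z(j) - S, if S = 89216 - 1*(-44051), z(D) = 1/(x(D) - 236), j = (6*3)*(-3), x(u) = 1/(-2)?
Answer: -63035293/473 ≈ -1.3327e+5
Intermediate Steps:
x(u) = -½
j = -54 (j = 18*(-3) = -54)
z(D) = -2/473 (z(D) = 1/(-½ - 236) = 1/(-473/2) = -2/473)
S = 133267 (S = 89216 + 44051 = 133267)
z(j) - S = -2/473 - 1*133267 = -2/473 - 133267 = -63035293/473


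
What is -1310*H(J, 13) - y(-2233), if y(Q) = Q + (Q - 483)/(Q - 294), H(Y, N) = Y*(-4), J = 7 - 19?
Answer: -21893955/361 ≈ -60648.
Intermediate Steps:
J = -12
H(Y, N) = -4*Y
y(Q) = Q + (-483 + Q)/(-294 + Q)
-1310*H(J, 13) - y(-2233) = -(-5240)*(-12) - (-483 + (-2233)² - 293*(-2233))/(-294 - 2233) = -1310*48 - (-483 + 4986289 + 654269)/(-2527) = -62880 - (-1)*5640075/2527 = -62880 - 1*(-805725/361) = -62880 + 805725/361 = -21893955/361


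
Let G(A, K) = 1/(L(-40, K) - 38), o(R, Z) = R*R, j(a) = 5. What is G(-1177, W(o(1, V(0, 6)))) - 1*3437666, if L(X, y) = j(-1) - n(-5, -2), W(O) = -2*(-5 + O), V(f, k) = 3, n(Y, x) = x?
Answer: -106567647/31 ≈ -3.4377e+6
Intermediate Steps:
o(R, Z) = R²
W(O) = 10 - 2*O
L(X, y) = 7 (L(X, y) = 5 - 1*(-2) = 5 + 2 = 7)
G(A, K) = -1/31 (G(A, K) = 1/(7 - 38) = 1/(-31) = -1/31)
G(-1177, W(o(1, V(0, 6)))) - 1*3437666 = -1/31 - 1*3437666 = -1/31 - 3437666 = -106567647/31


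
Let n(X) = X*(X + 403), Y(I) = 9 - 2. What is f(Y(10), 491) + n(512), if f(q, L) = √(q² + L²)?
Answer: 468480 + √241130 ≈ 4.6897e+5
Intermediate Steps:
Y(I) = 7
f(q, L) = √(L² + q²)
n(X) = X*(403 + X)
f(Y(10), 491) + n(512) = √(491² + 7²) + 512*(403 + 512) = √(241081 + 49) + 512*915 = √241130 + 468480 = 468480 + √241130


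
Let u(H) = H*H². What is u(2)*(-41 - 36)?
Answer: -616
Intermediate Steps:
u(H) = H³
u(2)*(-41 - 36) = 2³*(-41 - 36) = 8*(-77) = -616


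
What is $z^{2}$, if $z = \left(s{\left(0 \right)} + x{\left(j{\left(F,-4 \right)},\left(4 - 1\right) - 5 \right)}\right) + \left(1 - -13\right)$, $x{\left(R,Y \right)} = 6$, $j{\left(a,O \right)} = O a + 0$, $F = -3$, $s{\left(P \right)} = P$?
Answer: $400$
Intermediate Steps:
$j{\left(a,O \right)} = O a$
$z = 20$ ($z = \left(0 + 6\right) + \left(1 - -13\right) = 6 + \left(1 + 13\right) = 6 + 14 = 20$)
$z^{2} = 20^{2} = 400$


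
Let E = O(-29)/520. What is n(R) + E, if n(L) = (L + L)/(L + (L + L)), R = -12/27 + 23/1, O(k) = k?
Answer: 953/1560 ≈ 0.61090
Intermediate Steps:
R = 203/9 (R = -12*1/27 + 23*1 = -4/9 + 23 = 203/9 ≈ 22.556)
E = -29/520 ≈ -0.055769
n(L) = ⅔ (n(L) = (2*L)/(L + 2*L) = (2*L)/((3*L)) = (2*L)*(1/(3*L)) = ⅔)
n(R) + E = ⅔ - 29/520 = 953/1560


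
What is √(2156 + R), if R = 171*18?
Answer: √5234 ≈ 72.346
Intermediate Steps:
R = 3078
√(2156 + R) = √(2156 + 3078) = √5234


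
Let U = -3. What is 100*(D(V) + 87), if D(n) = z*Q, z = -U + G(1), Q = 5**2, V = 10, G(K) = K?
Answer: 18700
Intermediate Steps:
Q = 25
z = 4 (z = -1*(-3) + 1 = 3 + 1 = 4)
D(n) = 100 (D(n) = 4*25 = 100)
100*(D(V) + 87) = 100*(100 + 87) = 100*187 = 18700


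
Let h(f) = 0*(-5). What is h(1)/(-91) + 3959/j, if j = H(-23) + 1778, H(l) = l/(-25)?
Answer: 98975/44473 ≈ 2.2255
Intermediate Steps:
H(l) = -l/25 (H(l) = l*(-1/25) = -l/25)
j = 44473/25 (j = -1/25*(-23) + 1778 = 23/25 + 1778 = 44473/25 ≈ 1778.9)
h(f) = 0
h(1)/(-91) + 3959/j = 0/(-91) + 3959/(44473/25) = 0*(-1/91) + 3959*(25/44473) = 0 + 98975/44473 = 98975/44473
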